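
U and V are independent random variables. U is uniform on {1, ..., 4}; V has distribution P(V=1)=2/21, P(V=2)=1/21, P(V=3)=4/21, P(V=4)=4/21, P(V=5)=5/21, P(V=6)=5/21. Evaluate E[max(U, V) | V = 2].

11/4

P(V = 2) = 1/21.
Summing max(U,V)·P(x,y) over outcomes with V = 2 gives 11/84.
E[max(U, V) | V = 2] = (11/84) / (1/21) = 11/4.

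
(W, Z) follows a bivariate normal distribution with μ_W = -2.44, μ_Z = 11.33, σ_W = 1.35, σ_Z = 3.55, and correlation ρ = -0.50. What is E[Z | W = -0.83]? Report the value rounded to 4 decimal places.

9.2131

For a bivariate normal, E[Z | W=x] = μ_Z + ρ·(σ_Z/σ_W)·(x − μ_W).
E[Z | W=-0.83] = 11.33 + (-0.50)·(3.55/1.35)·(-0.83 − (-2.44)) = 11.33 + (-1.314815)·(1.61) = 9.2131.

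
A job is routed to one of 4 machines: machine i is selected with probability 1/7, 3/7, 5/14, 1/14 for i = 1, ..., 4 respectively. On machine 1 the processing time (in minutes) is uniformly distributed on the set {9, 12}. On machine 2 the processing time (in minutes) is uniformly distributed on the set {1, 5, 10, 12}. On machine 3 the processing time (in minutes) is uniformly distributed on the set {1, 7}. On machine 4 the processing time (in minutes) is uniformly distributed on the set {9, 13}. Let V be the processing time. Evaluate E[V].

47/7

E[V | machine 1] = (9+12)/2 = 21/2.
E[V | machine 2] = (1+5+10+12)/4 = 7.
E[V | machine 3] = (1+7)/2 = 4.
E[V | machine 4] = (9+13)/2 = 11.
E[V] = (1/7)·(21/2) + (3/7)·(7) + (5/14)·(4) + (1/14)·(11) = 47/7.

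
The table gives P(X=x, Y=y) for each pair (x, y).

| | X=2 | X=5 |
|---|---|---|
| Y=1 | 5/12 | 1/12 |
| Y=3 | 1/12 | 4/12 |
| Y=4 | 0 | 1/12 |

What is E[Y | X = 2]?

4/3

P(X = 2) = 1/2.
Σ Y·P over the event = 1·(5/12) + 3·(1/12) = 2/3.
E[Y | X = 2] = (2/3) / (1/2) = 4/3.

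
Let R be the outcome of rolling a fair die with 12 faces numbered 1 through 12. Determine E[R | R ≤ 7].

Given R ≤ 7, R is equally likely to be any of {1, 2, 3, 4, 5, 6, 7}.
E[R | R ≤ 7] = (1 + 2 + 3 + 4 + 5 + 6 + 7) / 7 = 4.

4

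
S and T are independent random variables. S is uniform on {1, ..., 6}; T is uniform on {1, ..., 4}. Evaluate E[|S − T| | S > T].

P(S > T) = 7/12.
Summing |S−T|·P(x,y) over outcomes with S > T gives 17/12.
E[|S − T| | S > T] = (17/12) / (7/12) = 17/7.

17/7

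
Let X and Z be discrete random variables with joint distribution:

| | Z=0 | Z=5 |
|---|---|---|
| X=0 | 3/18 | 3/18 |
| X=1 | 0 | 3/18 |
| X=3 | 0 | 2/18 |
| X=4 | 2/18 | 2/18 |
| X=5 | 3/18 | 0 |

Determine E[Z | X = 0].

P(X = 0) = 1/3.
Σ Z·P over the event = 0·(3/18) + 5·(3/18) = 5/6.
E[Z | X = 0] = (5/6) / (1/3) = 5/2.

5/2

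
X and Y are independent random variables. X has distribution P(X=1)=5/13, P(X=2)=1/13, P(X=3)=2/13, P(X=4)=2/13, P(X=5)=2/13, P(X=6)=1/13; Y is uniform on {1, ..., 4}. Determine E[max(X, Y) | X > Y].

P(X > Y) = 23/52.
Summing max(X,Y)·P(x,y) over outcomes with X > Y gives 51/26.
E[max(X, Y) | X > Y] = (51/26) / (23/52) = 102/23.

102/23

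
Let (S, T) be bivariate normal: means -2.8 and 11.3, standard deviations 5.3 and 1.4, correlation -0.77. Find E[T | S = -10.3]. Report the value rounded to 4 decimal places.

12.8255

For a bivariate normal, E[T | S=x] = μ_T + ρ·(σ_T/σ_S)·(x − μ_S).
E[T | S=-10.3] = 11.3 + (-0.77)·(1.4/5.3)·(-10.3 − (-2.8)) = 11.3 + (-0.2034)·(-7.5) = 12.8255.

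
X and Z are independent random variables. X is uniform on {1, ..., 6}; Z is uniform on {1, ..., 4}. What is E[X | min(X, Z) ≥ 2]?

4

P(min(X, Z) ≥ 2) = 5/8.
Summing X·P(x,y) over outcomes with min(X, Z) ≥ 2 gives 5/2.
E[X | min(X, Z) ≥ 2] = (5/2) / (5/8) = 4.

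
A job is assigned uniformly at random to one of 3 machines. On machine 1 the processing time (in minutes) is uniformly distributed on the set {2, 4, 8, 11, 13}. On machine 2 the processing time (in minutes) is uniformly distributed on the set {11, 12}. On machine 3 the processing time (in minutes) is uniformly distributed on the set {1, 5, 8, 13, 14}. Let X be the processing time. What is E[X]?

91/10

E[X | machine 1] = (2+4+8+11+13)/5 = 38/5.
E[X | machine 2] = (11+12)/2 = 23/2.
E[X | machine 3] = (1+5+8+13+14)/5 = 41/5.
E[X] = (1/3)·(38/5) + (1/3)·(23/2) + (1/3)·(41/5) = 91/10.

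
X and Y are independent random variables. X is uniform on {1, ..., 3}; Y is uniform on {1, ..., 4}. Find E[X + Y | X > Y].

4

P(X > Y) = 1/4.
Summing (X+Y)·P(x,y) over outcomes with X > Y gives 1.
E[X + Y | X > Y] = (1) / (1/4) = 4.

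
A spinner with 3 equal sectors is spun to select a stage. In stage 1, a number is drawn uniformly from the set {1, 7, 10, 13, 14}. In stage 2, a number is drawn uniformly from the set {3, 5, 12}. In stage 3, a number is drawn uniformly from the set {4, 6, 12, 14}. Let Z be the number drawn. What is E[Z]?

E[Z | stage 1] = (1+7+10+13+14)/5 = 9.
E[Z | stage 2] = (3+5+12)/3 = 20/3.
E[Z | stage 3] = (4+6+12+14)/4 = 9.
E[Z] = (1/3)·(9) + (1/3)·(20/3) + (1/3)·(9) = 74/9.

74/9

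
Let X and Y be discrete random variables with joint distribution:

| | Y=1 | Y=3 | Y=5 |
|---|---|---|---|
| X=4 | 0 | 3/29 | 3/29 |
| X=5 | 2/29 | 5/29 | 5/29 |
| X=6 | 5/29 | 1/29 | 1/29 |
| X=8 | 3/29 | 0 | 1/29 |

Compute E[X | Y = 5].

51/10

P(Y = 5) = 10/29.
Summing X·P(X=x,Y=y) over the conditioning event gives 51/29.
E[X | Y = 5] = (51/29) / (10/29) = 51/10.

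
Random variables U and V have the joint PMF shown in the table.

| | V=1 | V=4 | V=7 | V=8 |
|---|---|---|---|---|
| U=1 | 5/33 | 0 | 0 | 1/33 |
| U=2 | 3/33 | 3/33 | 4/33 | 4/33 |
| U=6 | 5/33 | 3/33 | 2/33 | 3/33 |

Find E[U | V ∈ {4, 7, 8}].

71/20

P(V ∈ {4, 7, 8}) = 20/33.
Σ U·P over the event = 1·(1/33) + 2·(3/33) + 2·(4/33) + 2·(4/33) + 6·(3/33) + 6·(2/33) + 6·(3/33) = 71/33.
E[U | V ∈ {4, 7, 8}] = (71/33) / (20/33) = 71/20.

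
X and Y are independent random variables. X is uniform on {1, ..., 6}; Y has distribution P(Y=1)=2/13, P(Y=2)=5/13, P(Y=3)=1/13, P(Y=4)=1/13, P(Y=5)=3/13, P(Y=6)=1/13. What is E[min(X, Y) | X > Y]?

P(X > Y) = 19/39.
Summing min(X,Y)·P(x,y) over outcomes with X > Y gives 41/39.
E[min(X, Y) | X > Y] = (41/39) / (19/39) = 41/19.

41/19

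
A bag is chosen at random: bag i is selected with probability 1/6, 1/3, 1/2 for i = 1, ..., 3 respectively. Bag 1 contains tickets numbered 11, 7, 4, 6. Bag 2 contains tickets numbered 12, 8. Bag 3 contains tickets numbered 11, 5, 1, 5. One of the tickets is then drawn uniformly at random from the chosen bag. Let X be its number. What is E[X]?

29/4

E[X | bag 1] = (11+7+4+6)/4 = 7.
E[X | bag 2] = (12+8)/2 = 10.
E[X | bag 3] = (11+5+1+5)/4 = 11/2.
E[X] = (1/6)·(7) + (1/3)·(10) + (1/2)·(11/2) = 29/4.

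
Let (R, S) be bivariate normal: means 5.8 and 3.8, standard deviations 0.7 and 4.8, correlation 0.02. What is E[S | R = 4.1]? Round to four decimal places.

The regression of S on R has slope ρ·σ_S/σ_R and passes through (μ_R, μ_S).
E[S | R=4.1] = 3.8 + (0.02)·(4.8/0.7)·(4.1 − (5.8)) = 3.8 + (0.13714)·(-1.7) = 3.5669.

3.5669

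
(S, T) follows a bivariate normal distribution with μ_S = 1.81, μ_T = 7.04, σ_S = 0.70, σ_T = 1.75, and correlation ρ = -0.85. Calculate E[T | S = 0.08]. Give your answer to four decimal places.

10.7163

The regression of T on S has slope ρ·σ_T/σ_S and passes through (μ_S, μ_T).
E[T | S=0.08] = 7.04 + (-0.85)·(1.75/0.70)·(0.08 − (1.81)) = 7.04 + (-2.125)·(-1.73) = 10.7163.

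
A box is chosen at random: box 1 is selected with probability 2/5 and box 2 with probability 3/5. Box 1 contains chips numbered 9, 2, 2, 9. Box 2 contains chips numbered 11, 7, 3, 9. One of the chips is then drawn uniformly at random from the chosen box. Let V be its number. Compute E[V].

67/10

E[V | box 1] = (9+2+2+9)/4 = 11/2.
E[V | box 2] = (11+7+3+9)/4 = 15/2.
E[V] = (2/5)·(11/2) + (3/5)·(15/2) = 67/10.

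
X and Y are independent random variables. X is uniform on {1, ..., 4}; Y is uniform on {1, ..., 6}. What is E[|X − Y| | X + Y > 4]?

P(X + Y > 4) = 3/4.
Summing |X−Y|·P(x,y) over outcomes with X + Y > 4 gives 19/12.
E[|X − Y| | X + Y > 4] = (19/12) / (3/4) = 19/9.

19/9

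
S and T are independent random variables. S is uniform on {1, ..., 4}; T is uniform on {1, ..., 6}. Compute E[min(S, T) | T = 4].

5/2

P(T = 4) = 1/6.
Summing min(S,T)·P(x,y) over outcomes with T = 4 gives 5/12.
E[min(S, T) | T = 4] = (5/12) / (1/6) = 5/2.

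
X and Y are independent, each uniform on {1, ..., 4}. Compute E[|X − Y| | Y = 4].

3/2

P(Y = 4) = 1/4.
Summing |X−Y|·P(x,y) over outcomes with Y = 4 gives 3/8.
E[|X − Y| | Y = 4] = (3/8) / (1/4) = 3/2.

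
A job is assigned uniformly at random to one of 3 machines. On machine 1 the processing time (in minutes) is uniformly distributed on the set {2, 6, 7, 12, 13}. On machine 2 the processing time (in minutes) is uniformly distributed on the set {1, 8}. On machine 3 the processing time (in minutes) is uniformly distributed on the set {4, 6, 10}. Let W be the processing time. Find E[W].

E[W | machine 1] = (2+6+7+12+13)/5 = 8.
E[W | machine 2] = (1+8)/2 = 9/2.
E[W | machine 3] = (4+6+10)/3 = 20/3.
E[W] = (1/3)·(8) + (1/3)·(9/2) + (1/3)·(20/3) = 115/18.

115/18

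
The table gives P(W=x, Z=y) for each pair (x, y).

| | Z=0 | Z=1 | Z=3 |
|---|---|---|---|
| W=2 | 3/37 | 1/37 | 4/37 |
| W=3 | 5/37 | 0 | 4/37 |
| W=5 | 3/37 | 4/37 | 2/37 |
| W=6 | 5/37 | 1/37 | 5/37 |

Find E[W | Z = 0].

P(Z = 0) = 16/37.
Σ W·P over the event = 2·(3/37) + 3·(5/37) + 5·(3/37) + 6·(5/37) = 66/37.
E[W | Z = 0] = (66/37) / (16/37) = 33/8.

33/8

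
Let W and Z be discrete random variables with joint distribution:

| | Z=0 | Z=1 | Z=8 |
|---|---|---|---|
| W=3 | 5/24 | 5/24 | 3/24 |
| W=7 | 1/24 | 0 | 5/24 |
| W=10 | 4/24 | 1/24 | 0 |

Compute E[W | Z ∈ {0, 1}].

P(Z ∈ {0, 1}) = 2/3.
Σ W·P over the event = 3·(5/24) + 3·(5/24) + 7·(1/24) + 10·(4/24) + 10·(1/24) = 29/8.
E[W | Z ∈ {0, 1}] = (29/8) / (2/3) = 87/16.

87/16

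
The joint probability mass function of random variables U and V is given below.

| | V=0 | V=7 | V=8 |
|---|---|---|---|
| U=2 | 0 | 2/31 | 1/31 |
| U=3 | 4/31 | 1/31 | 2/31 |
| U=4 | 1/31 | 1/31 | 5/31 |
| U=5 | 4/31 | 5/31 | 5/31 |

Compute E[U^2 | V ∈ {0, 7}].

P(V ∈ {0, 7}) = 18/31.
Σ U^2·P over the event = 4·(2/31) + 9·(4/31) + 9·(1/31) + 16·(1/31) + 16·(1/31) + 25·(4/31) + 25·(5/31) = 10.
E[U^2 | V ∈ {0, 7}] = (10) / (18/31) = 155/9.

155/9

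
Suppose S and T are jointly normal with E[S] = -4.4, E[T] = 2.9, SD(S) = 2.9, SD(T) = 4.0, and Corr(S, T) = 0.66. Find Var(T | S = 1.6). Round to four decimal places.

9.0304

For a bivariate normal, Var(T | S=x) = σ_T²(1 − ρ²).
Var(T | S=1.6) = (4.0)²·(1 − (0.66)²) = 16·0.5644 = 9.0304.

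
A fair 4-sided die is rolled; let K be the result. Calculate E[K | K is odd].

2

Given K is odd, K is equally likely to be any of {1, 3}.
E[K | K is odd] = (1 + 3) / 2 = 2.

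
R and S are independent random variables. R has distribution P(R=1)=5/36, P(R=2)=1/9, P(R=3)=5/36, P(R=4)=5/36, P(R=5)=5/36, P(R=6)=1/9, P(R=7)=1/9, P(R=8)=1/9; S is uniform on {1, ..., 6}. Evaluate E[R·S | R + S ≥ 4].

P(R + S ≥ 4) = 101/108.
Summing RS·P(x,y) over outcomes with R + S ≥ 4 gives 1637/108.
E[R·S | R + S ≥ 4] = (1637/108) / (101/108) = 1637/101.

1637/101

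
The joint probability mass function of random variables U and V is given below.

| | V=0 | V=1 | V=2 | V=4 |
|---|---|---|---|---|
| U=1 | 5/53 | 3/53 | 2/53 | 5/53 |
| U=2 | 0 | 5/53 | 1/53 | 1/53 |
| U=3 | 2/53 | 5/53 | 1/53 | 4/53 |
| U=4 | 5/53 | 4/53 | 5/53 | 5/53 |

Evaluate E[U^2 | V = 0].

P(V = 0) = 12/53.
Σ U^2·P over the event = 1·(5/53) + 9·(2/53) + 16·(5/53) = 103/53.
E[U^2 | V = 0] = (103/53) / (12/53) = 103/12.

103/12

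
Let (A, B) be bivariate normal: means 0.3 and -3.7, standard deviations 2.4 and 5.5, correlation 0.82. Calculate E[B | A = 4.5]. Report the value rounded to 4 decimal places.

4.1925

The regression of B on A has slope ρ·σ_B/σ_A and passes through (μ_A, μ_B).
E[B | A=4.5] = -3.7 + (0.82)·(5.5/2.4)·(4.5 − (0.3)) = -3.7 + (1.87917)·(4.2) = 4.1925.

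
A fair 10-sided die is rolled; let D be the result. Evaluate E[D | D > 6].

17/2

Given D > 6, D is equally likely to be any of {7, 8, 9, 10}.
E[D | D > 6] = (7 + 8 + 9 + 10) / 4 = 17/2.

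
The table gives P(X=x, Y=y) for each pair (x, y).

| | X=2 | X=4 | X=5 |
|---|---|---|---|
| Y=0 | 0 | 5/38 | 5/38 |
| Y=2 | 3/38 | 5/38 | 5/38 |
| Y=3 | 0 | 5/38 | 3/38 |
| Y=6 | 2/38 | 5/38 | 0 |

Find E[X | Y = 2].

P(Y = 2) = 13/38.
Σ X·P over the event = 2·(3/38) + 4·(5/38) + 5·(5/38) = 51/38.
E[X | Y = 2] = (51/38) / (13/38) = 51/13.

51/13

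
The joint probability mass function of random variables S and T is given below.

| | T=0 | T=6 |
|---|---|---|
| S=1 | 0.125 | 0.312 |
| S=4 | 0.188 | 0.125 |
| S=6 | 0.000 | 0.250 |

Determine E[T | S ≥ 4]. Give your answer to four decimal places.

3.9964

P(S ≥ 4) = 0.563.
Σ T·P over the event = 0·(0.188) + 6·(0.125) + 6·(0.250) = 2.250.
E[T | S ≥ 4] = (2.250) / (0.563) = 3.9964.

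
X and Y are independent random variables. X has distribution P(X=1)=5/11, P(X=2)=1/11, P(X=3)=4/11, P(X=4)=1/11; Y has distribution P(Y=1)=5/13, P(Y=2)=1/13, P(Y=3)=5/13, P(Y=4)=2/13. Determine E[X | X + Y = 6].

P(X + Y = 6) = 23/143.
Summing X·P(x,y) over outcomes with X + Y = 6 gives 68/143.
E[X | X + Y = 6] = (68/143) / (23/143) = 68/23.

68/23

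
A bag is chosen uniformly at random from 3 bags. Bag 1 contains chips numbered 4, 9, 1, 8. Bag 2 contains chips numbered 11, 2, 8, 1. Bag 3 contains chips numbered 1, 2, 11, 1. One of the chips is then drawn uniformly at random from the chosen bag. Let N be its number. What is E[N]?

59/12

E[N | bag 1] = (4+9+1+8)/4 = 11/2.
E[N | bag 2] = (11+2+8+1)/4 = 11/2.
E[N | bag 3] = (1+2+11+1)/4 = 15/4.
E[N] = (1/3)·(11/2) + (1/3)·(11/2) + (1/3)·(15/4) = 59/12.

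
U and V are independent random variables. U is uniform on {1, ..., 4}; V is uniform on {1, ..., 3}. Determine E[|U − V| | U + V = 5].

Outcomes with U + V = 5: (2,3), (3,2), (4,1), each with probability 1/12.
E[|U − V| | U + V = 5] = (1 + 1 + 3) / 3 = 5/3.

5/3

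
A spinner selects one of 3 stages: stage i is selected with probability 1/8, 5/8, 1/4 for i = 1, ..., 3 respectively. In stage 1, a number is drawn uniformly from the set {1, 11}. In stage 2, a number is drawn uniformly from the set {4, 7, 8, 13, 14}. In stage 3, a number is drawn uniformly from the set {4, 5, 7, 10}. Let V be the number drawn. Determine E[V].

65/8

E[V | stage 1] = (1+11)/2 = 6.
E[V | stage 2] = (4+7+8+13+14)/5 = 46/5.
E[V | stage 3] = (4+5+7+10)/4 = 13/2.
E[V] = (1/8)·(6) + (5/8)·(46/5) + (1/4)·(13/2) = 65/8.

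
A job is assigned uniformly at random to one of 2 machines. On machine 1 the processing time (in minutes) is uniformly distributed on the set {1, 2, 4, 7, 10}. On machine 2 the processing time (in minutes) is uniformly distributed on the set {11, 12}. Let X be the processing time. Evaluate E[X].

E[X | machine 1] = (1+2+4+7+10)/5 = 24/5.
E[X | machine 2] = (11+12)/2 = 23/2.
By the law of total expectation,
E[X] = (1/2)·(24/5) + (1/2)·(23/2) = 163/20.

163/20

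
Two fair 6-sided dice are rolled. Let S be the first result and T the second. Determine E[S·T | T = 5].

Outcomes with T = 5: (1,5), (2,5), (3,5), (4,5), (5,5), (6,5), each with probability 1/36.
E[S·T | T = 5] = (5 + 10 + 15 + 20 + 25 + 30) / 6 = 35/2.

35/2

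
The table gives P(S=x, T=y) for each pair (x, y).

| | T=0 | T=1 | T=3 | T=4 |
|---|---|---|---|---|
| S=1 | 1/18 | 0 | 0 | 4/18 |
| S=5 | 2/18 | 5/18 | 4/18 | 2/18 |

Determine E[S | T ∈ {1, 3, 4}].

P(T ∈ {1, 3, 4}) = 5/6.
Σ S·P over the event = 1·(4/18) + 5·(5/18) + 5·(4/18) + 5·(2/18) = 59/18.
E[S | T ∈ {1, 3, 4}] = (59/18) / (5/6) = 59/15.

59/15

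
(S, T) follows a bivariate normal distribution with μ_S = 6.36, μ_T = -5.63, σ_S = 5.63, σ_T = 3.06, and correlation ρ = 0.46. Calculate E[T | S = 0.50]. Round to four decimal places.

-7.0951

E[T | S=x] = μ_T + ρ(σ_T/σ_S)(x − μ_S) for jointly normal variables.
E[T | S=0.50] = -5.63 + (0.46)·(3.06/5.63)·(0.50 − (6.36)) = -5.63 + (0.25002)·(-5.86) = -7.0951.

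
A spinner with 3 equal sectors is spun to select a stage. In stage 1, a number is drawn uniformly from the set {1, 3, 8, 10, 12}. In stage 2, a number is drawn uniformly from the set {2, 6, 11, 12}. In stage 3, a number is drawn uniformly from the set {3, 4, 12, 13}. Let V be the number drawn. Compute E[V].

E[V | stage 1] = (1+3+8+10+12)/5 = 34/5.
E[V | stage 2] = (2+6+11+12)/4 = 31/4.
E[V | stage 3] = (3+4+12+13)/4 = 8.
E[V] = (1/3)·(34/5) + (1/3)·(31/4) + (1/3)·(8) = 451/60.

451/60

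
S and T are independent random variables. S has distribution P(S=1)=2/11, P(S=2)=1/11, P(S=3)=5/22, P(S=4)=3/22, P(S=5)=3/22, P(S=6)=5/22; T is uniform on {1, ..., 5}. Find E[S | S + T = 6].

P(S + T = 6) = 17/110.
Summing S·P(x,y) over outcomes with S + T = 6 gives 5/11.
E[S | S + T = 6] = (5/11) / (17/110) = 50/17.

50/17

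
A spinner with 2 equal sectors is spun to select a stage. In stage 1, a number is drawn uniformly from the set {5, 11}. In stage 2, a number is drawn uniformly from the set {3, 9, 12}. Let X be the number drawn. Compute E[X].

8

E[X | stage 1] = (5+11)/2 = 8.
E[X | stage 2] = (3+9+12)/3 = 8.
By the law of total expectation,
E[X] = (1/2)·(8) + (1/2)·(8) = 8.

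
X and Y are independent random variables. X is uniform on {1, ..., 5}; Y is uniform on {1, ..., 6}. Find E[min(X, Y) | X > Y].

2

Outcomes with X > Y: (2,1), (3,1), (3,2), (4,1), (4,2), (4,3), (5,1), (5,2), (5,3), (5,4), each with probability 1/30.
E[min(X, Y) | X > Y] = (1 + 1 + 2 + 1 + 2 + 3 + 1 + 2 + 3 + 4) / 10 = 2.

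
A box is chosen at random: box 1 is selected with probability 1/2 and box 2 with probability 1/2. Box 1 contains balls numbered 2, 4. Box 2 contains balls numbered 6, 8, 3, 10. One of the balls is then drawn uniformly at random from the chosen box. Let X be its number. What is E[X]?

E[X | box 1] = (2+4)/2 = 3.
E[X | box 2] = (6+8+3+10)/4 = 27/4.
By the law of total expectation,
E[X] = (1/2)·(3) + (1/2)·(27/4) = 39/8.

39/8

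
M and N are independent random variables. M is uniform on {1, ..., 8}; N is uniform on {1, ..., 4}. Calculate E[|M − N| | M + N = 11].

4

Outcomes with M + N = 11: (7,4), (8,3), each with probability 1/32.
E[|M − N| | M + N = 11] = (3 + 5) / 2 = 4.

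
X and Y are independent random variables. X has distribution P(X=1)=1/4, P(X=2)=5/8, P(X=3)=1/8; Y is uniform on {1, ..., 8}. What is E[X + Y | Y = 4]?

P(Y = 4) = 1/8.
Summing (X+Y)·P(x,y) over outcomes with Y = 4 gives 47/64.
E[X + Y | Y = 4] = (47/64) / (1/8) = 47/8.

47/8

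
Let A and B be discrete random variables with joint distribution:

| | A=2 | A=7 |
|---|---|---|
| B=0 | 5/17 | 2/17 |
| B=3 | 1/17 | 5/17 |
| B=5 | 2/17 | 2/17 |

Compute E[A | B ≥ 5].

P(B ≥ 5) = 4/17.
Summing A·P(A=x,B=y) over the conditioning event gives 18/17.
E[A | B ≥ 5] = (18/17) / (4/17) = 9/2.

9/2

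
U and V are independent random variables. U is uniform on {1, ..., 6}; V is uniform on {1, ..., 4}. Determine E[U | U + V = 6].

Outcomes with U + V = 6: (2,4), (3,3), (4,2), (5,1), each with probability 1/24.
E[U | U + V = 6] = (2 + 3 + 4 + 5) / 4 = 7/2.

7/2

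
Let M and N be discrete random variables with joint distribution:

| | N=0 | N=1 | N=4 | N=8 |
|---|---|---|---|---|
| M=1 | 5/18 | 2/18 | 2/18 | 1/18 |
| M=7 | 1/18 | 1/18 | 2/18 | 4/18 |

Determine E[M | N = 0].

2

P(N = 0) = 1/3.
Σ M·P over the event = 1·(5/18) + 7·(1/18) = 2/3.
E[M | N = 0] = (2/3) / (1/3) = 2.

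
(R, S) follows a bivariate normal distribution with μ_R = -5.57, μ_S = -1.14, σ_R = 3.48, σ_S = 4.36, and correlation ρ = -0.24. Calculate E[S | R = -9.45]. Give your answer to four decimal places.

0.0267

For a bivariate normal, E[S | R=x] = μ_S + ρ·(σ_S/σ_R)·(x − μ_R).
E[S | R=-9.45] = -1.14 + (-0.24)·(4.36/3.48)·(-9.45 − (-5.57)) = -1.14 + (-0.30069)·(-3.88) = 0.0267.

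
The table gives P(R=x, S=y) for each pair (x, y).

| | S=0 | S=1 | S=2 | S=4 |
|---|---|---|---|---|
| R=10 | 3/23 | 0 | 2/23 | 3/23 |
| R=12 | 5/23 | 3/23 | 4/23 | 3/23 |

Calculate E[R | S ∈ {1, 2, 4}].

34/3

P(S ∈ {1, 2, 4}) = 15/23.
Σ R·P over the event = 10·(2/23) + 10·(3/23) + 12·(3/23) + 12·(4/23) + 12·(3/23) = 170/23.
E[R | S ∈ {1, 2, 4}] = (170/23) / (15/23) = 34/3.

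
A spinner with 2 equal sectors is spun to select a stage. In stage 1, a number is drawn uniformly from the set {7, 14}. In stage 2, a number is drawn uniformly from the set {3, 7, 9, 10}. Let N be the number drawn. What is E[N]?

E[N | stage 1] = (7+14)/2 = 21/2.
E[N | stage 2] = (3+7+9+10)/4 = 29/4.
E[N] = (1/2)·(21/2) + (1/2)·(29/4) = 71/8.

71/8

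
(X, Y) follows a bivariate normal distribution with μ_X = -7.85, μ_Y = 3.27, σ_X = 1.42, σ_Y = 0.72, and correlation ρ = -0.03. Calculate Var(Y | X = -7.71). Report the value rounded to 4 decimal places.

0.5179

For a bivariate normal, Var(Y | X=x) = σ_Y²(1 − ρ²).
Var(Y | X=-7.71) = (0.72)²·(1 − (-0.03)²) = 0.5184·0.9991 = 0.5179.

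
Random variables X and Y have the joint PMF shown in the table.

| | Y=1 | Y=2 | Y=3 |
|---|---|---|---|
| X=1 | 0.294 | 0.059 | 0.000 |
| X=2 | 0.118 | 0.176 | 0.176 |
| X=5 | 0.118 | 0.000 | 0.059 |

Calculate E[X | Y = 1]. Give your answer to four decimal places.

P(Y = 1) = 0.530.
Σ X·P over the event = 1·(0.294) + 2·(0.118) + 5·(0.118) = 1.120.
E[X | Y = 1] = (1.120) / (0.530) = 2.1132.

2.1132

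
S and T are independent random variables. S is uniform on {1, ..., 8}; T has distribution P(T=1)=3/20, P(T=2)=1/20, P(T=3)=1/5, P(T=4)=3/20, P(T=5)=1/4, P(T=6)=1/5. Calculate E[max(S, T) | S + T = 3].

2

P(S + T = 3) = 1/40.
Summing max(S,T)·P(x,y) over outcomes with S + T = 3 gives 1/20.
E[max(S, T) | S + T = 3] = (1/20) / (1/40) = 2.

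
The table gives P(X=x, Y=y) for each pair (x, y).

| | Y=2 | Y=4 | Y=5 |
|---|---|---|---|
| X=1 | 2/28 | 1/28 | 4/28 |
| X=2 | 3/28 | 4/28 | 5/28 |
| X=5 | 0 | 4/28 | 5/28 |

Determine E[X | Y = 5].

P(Y = 5) = 1/2.
Σ X·P over the event = 1·(4/28) + 2·(5/28) + 5·(5/28) = 39/28.
E[X | Y = 5] = (39/28) / (1/2) = 39/14.

39/14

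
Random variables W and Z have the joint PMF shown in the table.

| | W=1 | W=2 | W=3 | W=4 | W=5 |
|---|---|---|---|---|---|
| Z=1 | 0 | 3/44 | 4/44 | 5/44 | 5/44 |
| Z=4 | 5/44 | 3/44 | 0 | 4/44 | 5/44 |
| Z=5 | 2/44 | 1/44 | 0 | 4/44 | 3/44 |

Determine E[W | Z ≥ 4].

P(Z ≥ 4) = 27/44.
Σ W·P over the event = 1·(5/44) + 1·(2/44) + 2·(3/44) + 2·(1/44) + 4·(4/44) + 4·(4/44) + 5·(5/44) + 5·(3/44) = 87/44.
E[W | Z ≥ 4] = (87/44) / (27/44) = 29/9.

29/9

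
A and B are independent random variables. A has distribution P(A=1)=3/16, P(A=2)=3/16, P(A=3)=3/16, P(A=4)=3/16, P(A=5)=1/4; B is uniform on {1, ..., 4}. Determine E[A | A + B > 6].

P(A + B > 6) = 21/64.
Summing A·P(x,y) over outcomes with A + B > 6 gives 93/64.
E[A | A + B > 6] = (93/64) / (21/64) = 31/7.

31/7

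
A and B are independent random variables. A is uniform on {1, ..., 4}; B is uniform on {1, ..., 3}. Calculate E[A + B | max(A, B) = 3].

Outcomes with max(A, B) = 3: (1,3), (2,3), (3,1), (3,2), (3,3), each with probability 1/12.
E[A + B | max(A, B) = 3] = (4 + 5 + 4 + 5 + 6) / 5 = 24/5.

24/5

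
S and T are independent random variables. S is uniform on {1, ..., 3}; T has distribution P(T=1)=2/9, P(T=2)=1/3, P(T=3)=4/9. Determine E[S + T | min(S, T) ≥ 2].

P(min(S, T) ≥ 2) = 14/27.
Summing (S+T)·P(x,y) over outcomes with min(S, T) ≥ 2 gives 71/27.
E[S + T | min(S, T) ≥ 2] = (71/27) / (14/27) = 71/14.

71/14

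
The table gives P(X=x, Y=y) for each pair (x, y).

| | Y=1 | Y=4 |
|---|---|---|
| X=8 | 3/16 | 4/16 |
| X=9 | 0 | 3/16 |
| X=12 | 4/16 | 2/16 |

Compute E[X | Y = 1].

P(Y = 1) = 7/16.
Σ X·P over the event = 8·(3/16) + 12·(4/16) = 9/2.
E[X | Y = 1] = (9/2) / (7/16) = 72/7.

72/7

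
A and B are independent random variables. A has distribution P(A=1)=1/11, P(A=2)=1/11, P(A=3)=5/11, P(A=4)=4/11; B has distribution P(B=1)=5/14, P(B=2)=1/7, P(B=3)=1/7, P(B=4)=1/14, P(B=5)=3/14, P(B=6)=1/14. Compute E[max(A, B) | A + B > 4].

485/113

P(A + B > 4) = 113/154.
Summing max(A,B)·P(x,y) over outcomes with A + B > 4 gives 485/154.
E[max(A, B) | A + B > 4] = (485/154) / (113/154) = 485/113.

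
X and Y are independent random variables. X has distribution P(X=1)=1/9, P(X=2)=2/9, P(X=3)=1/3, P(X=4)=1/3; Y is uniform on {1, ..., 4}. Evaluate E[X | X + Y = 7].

P(X + Y = 7) = 1/6.
Summing X·P(x,y) over outcomes with X + Y = 7 gives 7/12.
E[X | X + Y = 7] = (7/12) / (1/6) = 7/2.

7/2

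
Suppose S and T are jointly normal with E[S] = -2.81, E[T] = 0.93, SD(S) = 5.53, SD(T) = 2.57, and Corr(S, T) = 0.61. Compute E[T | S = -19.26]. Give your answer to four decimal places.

-3.7334

The regression of T on S has slope ρ·σ_T/σ_S and passes through (μ_S, μ_T).
E[T | S=-19.26] = 0.93 + (0.61)·(2.57/5.53)·(-19.26 − (-2.81)) = 0.93 + (0.28349)·(-16.45) = -3.7334.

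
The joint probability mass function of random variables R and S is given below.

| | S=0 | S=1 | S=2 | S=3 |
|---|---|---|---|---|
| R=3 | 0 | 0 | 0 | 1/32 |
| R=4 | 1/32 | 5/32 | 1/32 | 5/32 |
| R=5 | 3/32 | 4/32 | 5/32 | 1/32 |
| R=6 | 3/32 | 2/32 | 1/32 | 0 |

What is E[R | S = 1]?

P(S = 1) = 11/32.
Summing R·P(R=x,S=y) over the conditioning event gives 13/8.
E[R | S = 1] = (13/8) / (11/32) = 52/11.

52/11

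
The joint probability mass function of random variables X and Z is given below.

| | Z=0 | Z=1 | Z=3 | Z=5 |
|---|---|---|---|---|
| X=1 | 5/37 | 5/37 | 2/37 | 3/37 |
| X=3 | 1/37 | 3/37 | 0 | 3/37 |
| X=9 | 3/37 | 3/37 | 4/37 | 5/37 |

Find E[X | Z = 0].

35/9

P(Z = 0) = 9/37.
Σ X·P over the event = 1·(5/37) + 3·(1/37) + 9·(3/37) = 35/37.
E[X | Z = 0] = (35/37) / (9/37) = 35/9.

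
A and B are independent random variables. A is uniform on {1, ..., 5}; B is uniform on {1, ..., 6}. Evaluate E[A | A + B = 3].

3/2

Outcomes with A + B = 3: (1,2), (2,1), each with probability 1/30.
E[A | A + B = 3] = (1 + 2) / 2 = 3/2.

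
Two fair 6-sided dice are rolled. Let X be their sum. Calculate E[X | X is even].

P(X is even) = 1/2.
Σ over the event: 2·1/36 + 4·1/12 + 6·5/36 + 8·5/36 + 10·1/12 + 12·1/36 = 7/2.
E[X | X is even] = (7/2) / (1/2) = 7.

7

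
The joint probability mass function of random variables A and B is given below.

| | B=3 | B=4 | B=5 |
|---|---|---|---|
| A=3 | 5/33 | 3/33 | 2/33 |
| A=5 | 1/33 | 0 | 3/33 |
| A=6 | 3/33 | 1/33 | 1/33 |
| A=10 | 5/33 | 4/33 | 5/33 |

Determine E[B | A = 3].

37/10

P(A = 3) = 10/33.
Σ B·P over the event = 3·(5/33) + 4·(3/33) + 5·(2/33) = 37/33.
E[B | A = 3] = (37/33) / (10/33) = 37/10.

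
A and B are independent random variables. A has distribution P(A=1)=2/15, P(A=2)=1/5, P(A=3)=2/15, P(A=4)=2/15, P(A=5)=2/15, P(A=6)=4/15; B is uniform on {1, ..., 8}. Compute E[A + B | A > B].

303/41

P(A > B) = 41/120.
Summing (A+B)·P(x,y) over outcomes with A > B gives 101/40.
E[A + B | A > B] = (101/40) / (41/120) = 303/41.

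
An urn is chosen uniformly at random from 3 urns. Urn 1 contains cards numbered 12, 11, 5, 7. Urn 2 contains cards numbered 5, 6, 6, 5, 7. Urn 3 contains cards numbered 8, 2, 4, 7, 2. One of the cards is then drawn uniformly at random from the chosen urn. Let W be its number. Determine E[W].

E[W | urn 1] = (12+11+5+7)/4 = 35/4.
E[W | urn 2] = (5+6+6+5+7)/5 = 29/5.
E[W | urn 3] = (8+2+4+7+2)/5 = 23/5.
By the law of total expectation,
E[W] = (1/3)·(35/4) + (1/3)·(29/5) + (1/3)·(23/5) = 383/60.

383/60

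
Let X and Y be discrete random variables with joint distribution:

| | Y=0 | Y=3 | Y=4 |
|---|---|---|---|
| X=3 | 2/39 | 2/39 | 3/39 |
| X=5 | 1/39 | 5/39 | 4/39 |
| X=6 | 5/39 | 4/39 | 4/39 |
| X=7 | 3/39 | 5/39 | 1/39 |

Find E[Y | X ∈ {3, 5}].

P(X ∈ {3, 5}) = 17/39.
Summing Y·P(X=x,Y=y) over the conditioning event gives 49/39.
E[Y | X ∈ {3, 5}] = (49/39) / (17/39) = 49/17.

49/17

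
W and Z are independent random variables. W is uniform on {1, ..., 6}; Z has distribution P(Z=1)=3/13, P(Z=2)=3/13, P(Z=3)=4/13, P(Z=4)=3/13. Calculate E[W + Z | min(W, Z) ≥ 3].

111/14

P(min(W, Z) ≥ 3) = 14/39.
Summing (W+Z)·P(x,y) over outcomes with min(W, Z) ≥ 3 gives 37/13.
E[W + Z | min(W, Z) ≥ 3] = (37/13) / (14/39) = 111/14.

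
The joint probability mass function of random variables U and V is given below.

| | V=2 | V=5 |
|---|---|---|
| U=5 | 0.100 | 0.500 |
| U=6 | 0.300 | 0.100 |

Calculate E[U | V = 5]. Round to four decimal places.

P(V = 5) = 0.600.
Summing U·P(U=x,V=y) over the conditioning event gives 3.100.
E[U | V = 5] = (3.100) / (0.600) = 5.1667.

5.1667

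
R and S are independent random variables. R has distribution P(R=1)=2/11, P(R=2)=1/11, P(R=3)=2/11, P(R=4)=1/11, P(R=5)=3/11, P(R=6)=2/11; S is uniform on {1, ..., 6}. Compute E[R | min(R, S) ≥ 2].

13/3

P(min(R, S) ≥ 2) = 15/22.
Summing R·P(x,y) over outcomes with min(R, S) ≥ 2 gives 65/22.
E[R | min(R, S) ≥ 2] = (65/22) / (15/22) = 13/3.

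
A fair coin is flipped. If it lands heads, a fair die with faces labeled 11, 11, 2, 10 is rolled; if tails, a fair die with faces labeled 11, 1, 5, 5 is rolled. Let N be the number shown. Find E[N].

7

E[N | heads] = (11+11+2+10)/4 = 17/2.
E[N | tails] = (11+1+5+5)/4 = 11/2.
By the law of total expectation,
E[N] = (1/2)·(17/2) + (1/2)·(11/2) = 7.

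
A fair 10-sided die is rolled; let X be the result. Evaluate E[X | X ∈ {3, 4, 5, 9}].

P(X ∈ {3, 4, 5, 9}) = 2/5.
Σ over the event: 3·1/10 + 4·1/10 + 5·1/10 + 9·1/10 = 21/10.
E[X | X ∈ {3, 4, 5, 9}] = (21/10) / (2/5) = 21/4.

21/4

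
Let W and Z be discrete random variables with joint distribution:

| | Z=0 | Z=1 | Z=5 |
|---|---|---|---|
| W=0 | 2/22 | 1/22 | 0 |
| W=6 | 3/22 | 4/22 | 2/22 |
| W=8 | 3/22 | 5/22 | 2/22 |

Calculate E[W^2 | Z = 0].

P(Z = 0) = 4/11.
Summing W^2·P(W=x,Z=y) over the conditioning event gives 150/11.
E[W^2 | Z = 0] = (150/11) / (4/11) = 75/2.

75/2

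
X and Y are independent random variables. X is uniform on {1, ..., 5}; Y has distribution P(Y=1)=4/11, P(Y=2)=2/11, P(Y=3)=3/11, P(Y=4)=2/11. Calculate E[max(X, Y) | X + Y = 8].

23/5

P(X + Y = 8) = 1/11.
Summing max(X,Y)·P(x,y) over outcomes with X + Y = 8 gives 23/55.
E[max(X, Y) | X + Y = 8] = (23/55) / (1/11) = 23/5.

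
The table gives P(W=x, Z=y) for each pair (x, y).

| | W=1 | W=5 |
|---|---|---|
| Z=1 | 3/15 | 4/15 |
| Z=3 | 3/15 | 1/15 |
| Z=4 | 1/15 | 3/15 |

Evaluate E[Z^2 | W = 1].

P(W = 1) = 7/15.
Σ Z^2·P over the event = 1·(3/15) + 9·(3/15) + 16·(1/15) = 46/15.
E[Z^2 | W = 1] = (46/15) / (7/15) = 46/7.

46/7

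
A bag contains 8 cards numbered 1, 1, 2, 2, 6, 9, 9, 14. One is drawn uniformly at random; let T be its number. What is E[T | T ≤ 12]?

P(T ≤ 12) = 7/8.
Σ over the event: 1·1/4 + 2·1/4 + 6·1/8 + 9·1/4 = 15/4.
E[T | T ≤ 12] = (15/4) / (7/8) = 30/7.

30/7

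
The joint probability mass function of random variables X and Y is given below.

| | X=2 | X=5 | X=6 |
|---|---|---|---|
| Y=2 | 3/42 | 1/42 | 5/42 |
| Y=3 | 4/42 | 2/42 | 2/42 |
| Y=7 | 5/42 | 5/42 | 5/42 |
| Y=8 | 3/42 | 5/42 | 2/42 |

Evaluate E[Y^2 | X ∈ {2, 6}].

896/29

P(X ∈ {2, 6}) = 29/42.
Σ Y^2·P over the event = 4·(3/42) + 9·(4/42) + 49·(5/42) + 64·(3/42) + 4·(5/42) + 9·(2/42) + 49·(5/42) + 64·(2/42) = 64/3.
E[Y^2 | X ∈ {2, 6}] = (64/3) / (29/42) = 896/29.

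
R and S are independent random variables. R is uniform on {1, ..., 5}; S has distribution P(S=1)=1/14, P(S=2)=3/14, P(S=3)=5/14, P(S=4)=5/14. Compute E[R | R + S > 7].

14/3

P(R + S > 7) = 3/14.
Summing R·P(x,y) over outcomes with R + S > 7 gives 1.
E[R | R + S > 7] = (1) / (3/14) = 14/3.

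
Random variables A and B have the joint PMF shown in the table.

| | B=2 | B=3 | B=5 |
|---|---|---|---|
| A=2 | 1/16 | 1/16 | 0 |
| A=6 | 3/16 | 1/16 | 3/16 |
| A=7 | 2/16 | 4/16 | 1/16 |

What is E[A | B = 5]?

25/4

P(B = 5) = 1/4.
Σ A·P over the event = 6·(3/16) + 7·(1/16) = 25/16.
E[A | B = 5] = (25/16) / (1/4) = 25/4.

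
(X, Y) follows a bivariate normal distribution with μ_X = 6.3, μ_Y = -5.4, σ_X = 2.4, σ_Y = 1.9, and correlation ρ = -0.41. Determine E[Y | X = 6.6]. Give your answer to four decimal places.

The regression of Y on X has slope ρ·σ_Y/σ_X and passes through (μ_X, μ_Y).
E[Y | X=6.6] = -5.4 + (-0.41)·(1.9/2.4)·(6.6 − (6.3)) = -5.4 + (-0.32458)·(0.3) = -5.4974.

-5.4974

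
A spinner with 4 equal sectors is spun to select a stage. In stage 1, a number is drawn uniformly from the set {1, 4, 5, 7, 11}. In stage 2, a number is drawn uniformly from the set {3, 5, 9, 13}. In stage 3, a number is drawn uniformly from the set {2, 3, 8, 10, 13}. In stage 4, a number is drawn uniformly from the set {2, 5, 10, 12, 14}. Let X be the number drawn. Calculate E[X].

E[X | stage 1] = (1+4+5+7+11)/5 = 28/5.
E[X | stage 2] = (3+5+9+13)/4 = 15/2.
E[X | stage 3] = (2+3+8+10+13)/5 = 36/5.
E[X | stage 4] = (2+5+10+12+14)/5 = 43/5.
By the law of total expectation,
E[X] = (1/4)·(28/5) + (1/4)·(15/2) + (1/4)·(36/5) + (1/4)·(43/5) = 289/40.

289/40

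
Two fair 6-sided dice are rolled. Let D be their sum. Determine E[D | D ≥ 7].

26/3

P(D ≥ 7) = 7/12.
Σ over the event: 7·1/6 + 8·5/36 + 9·1/9 + 10·1/12 + 11·1/18 + 12·1/36 = 91/18.
E[D | D ≥ 7] = (91/18) / (7/12) = 26/3.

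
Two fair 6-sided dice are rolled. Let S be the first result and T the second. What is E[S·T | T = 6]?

Outcomes with T = 6: (1,6), (2,6), (3,6), (4,6), (5,6), (6,6), each with probability 1/36.
E[S·T | T = 6] = (6 + 12 + 18 + 24 + 30 + 36) / 6 = 21.

21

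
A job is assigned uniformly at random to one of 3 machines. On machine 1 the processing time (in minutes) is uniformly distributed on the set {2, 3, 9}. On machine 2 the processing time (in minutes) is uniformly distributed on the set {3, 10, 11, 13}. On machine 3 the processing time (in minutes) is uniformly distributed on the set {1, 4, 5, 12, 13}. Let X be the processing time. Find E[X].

E[X | machine 1] = (2+3+9)/3 = 14/3.
E[X | machine 2] = (3+10+11+13)/4 = 37/4.
E[X | machine 3] = (1+4+5+12+13)/5 = 7.
By the law of total expectation,
E[X] = (1/3)·(14/3) + (1/3)·(37/4) + (1/3)·(7) = 251/36.

251/36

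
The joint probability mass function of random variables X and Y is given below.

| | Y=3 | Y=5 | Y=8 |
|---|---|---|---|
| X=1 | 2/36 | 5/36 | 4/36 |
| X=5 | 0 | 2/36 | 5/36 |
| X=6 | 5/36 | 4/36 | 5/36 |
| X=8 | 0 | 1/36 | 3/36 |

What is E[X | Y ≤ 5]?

79/19

P(Y ≤ 5) = 19/36.
Σ X·P over the event = 1·(2/36) + 1·(5/36) + 5·(2/36) + 6·(5/36) + 6·(4/36) + 8·(1/36) = 79/36.
E[X | Y ≤ 5] = (79/36) / (19/36) = 79/19.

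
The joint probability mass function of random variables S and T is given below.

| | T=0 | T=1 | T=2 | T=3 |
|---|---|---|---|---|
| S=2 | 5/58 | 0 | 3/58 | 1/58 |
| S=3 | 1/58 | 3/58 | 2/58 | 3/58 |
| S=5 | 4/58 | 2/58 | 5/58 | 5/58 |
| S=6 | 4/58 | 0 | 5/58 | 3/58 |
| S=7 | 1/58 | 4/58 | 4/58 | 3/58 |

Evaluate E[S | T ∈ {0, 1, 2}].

P(T ∈ {0, 1, 2}) = 43/58.
Summing S·P(S=x,T=y) over the conditioning event gives 103/29.
E[S | T ∈ {0, 1, 2}] = (103/29) / (43/58) = 206/43.

206/43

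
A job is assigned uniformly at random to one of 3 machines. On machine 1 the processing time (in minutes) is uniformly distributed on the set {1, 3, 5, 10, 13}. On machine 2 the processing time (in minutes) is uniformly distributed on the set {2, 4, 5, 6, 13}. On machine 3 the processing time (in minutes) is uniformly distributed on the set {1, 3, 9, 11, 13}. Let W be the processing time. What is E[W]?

E[W | machine 1] = (1+3+5+10+13)/5 = 32/5.
E[W | machine 2] = (2+4+5+6+13)/5 = 6.
E[W | machine 3] = (1+3+9+11+13)/5 = 37/5.
By the law of total expectation,
E[W] = (1/3)·(32/5) + (1/3)·(6) + (1/3)·(37/5) = 33/5.

33/5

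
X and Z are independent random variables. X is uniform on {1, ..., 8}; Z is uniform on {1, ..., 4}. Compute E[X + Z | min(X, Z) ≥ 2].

8

P(min(X, Z) ≥ 2) = 21/32.
Summing (X+Z)·P(x,y) over outcomes with min(X, Z) ≥ 2 gives 21/4.
E[X + Z | min(X, Z) ≥ 2] = (21/4) / (21/32) = 8.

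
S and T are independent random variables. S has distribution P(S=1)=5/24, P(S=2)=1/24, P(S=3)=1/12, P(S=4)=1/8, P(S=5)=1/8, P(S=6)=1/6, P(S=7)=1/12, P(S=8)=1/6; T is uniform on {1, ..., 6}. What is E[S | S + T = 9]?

103/18

P(S + T = 9) = 1/8.
Summing S·P(x,y) over outcomes with S + T = 9 gives 103/144.
E[S | S + T = 9] = (103/144) / (1/8) = 103/18.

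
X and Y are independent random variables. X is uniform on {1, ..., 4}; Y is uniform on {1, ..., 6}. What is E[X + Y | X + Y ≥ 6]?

52/7

P(X + Y ≥ 6) = 7/12.
Summing (X+Y)·P(x,y) over outcomes with X + Y ≥ 6 gives 13/3.
E[X + Y | X + Y ≥ 6] = (13/3) / (7/12) = 52/7.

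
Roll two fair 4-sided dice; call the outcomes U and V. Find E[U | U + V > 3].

P(U + V > 3) = 13/16.
Summing U·P(x,y) over outcomes with U + V > 3 gives 9/4.
E[U | U + V > 3] = (9/4) / (13/16) = 36/13.

36/13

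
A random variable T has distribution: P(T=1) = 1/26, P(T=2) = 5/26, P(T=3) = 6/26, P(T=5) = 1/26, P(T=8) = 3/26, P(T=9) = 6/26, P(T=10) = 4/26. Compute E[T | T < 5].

29/12

P(T < 5) = 6/13.
Σ over the event: 1·1/26 + 2·5/26 + 3·3/13 = 29/26.
E[T | T < 5] = (29/26) / (6/13) = 29/12.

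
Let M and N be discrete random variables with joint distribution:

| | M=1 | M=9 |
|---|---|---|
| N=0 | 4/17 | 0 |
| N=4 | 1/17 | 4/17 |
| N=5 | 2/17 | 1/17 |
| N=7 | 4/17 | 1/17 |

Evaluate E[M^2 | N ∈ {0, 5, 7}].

P(N ∈ {0, 5, 7}) = 12/17.
Σ M^2·P over the event = 1·(4/17) + 1·(2/17) + 1·(4/17) + 81·(1/17) + 81·(1/17) = 172/17.
E[M^2 | N ∈ {0, 5, 7}] = (172/17) / (12/17) = 43/3.

43/3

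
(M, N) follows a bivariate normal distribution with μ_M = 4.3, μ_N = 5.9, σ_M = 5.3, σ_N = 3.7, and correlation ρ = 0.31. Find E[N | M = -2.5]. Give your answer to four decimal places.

4.4284

The regression of N on M has slope ρ·σ_N/σ_M and passes through (μ_M, μ_N).
E[N | M=-2.5] = 5.9 + (0.31)·(3.7/5.3)·(-2.5 − (4.3)) = 5.9 + (0.216415)·(-6.8) = 4.4284.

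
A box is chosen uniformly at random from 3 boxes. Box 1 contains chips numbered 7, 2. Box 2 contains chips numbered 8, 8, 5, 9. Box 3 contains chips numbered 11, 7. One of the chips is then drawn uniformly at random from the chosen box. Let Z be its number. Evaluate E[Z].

E[Z | box 1] = (7+2)/2 = 9/2.
E[Z | box 2] = (8+8+5+9)/4 = 15/2.
E[Z | box 3] = (11+7)/2 = 9.
By the law of total expectation,
E[Z] = (1/3)·(9/2) + (1/3)·(15/2) + (1/3)·(9) = 7.

7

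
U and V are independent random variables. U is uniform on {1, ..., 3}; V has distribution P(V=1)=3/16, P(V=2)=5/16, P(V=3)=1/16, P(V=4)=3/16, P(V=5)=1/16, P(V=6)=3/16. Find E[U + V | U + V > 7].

P(U + V > 7) = 7/48.
Summing (U+V)·P(x,y) over outcomes with U + V > 7 gives 59/48.
E[U + V | U + V > 7] = (59/48) / (7/48) = 59/7.

59/7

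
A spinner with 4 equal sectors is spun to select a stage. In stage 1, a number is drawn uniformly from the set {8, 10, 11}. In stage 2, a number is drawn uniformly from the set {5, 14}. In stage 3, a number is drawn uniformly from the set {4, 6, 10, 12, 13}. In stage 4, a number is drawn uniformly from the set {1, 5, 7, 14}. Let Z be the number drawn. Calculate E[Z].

419/48

E[Z | stage 1] = (8+10+11)/3 = 29/3.
E[Z | stage 2] = (5+14)/2 = 19/2.
E[Z | stage 3] = (4+6+10+12+13)/5 = 9.
E[Z | stage 4] = (1+5+7+14)/4 = 27/4.
By the law of total expectation,
E[Z] = (1/4)·(29/3) + (1/4)·(19/2) + (1/4)·(9) + (1/4)·(27/4) = 419/48.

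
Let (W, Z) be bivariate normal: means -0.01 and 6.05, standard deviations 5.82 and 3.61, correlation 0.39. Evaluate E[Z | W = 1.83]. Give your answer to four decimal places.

The regression of Z on W has slope ρ·σ_Z/σ_W and passes through (μ_W, μ_Z).
E[Z | W=1.83] = 6.05 + (0.39)·(3.61/5.82)·(1.83 − (-0.01)) = 6.05 + (0.24191)·(1.84) = 6.4951.

6.4951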